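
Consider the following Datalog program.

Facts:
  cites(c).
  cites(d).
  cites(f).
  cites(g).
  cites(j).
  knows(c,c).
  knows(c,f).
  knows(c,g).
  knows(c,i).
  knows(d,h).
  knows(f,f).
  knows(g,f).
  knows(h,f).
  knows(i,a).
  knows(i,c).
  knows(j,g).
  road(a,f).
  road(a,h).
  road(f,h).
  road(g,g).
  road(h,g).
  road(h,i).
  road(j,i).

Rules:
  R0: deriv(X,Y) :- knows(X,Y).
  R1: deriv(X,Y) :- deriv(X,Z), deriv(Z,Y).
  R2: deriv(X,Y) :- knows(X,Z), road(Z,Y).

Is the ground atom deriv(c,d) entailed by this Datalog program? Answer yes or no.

round 1: derive deriv(c,c) via R0 from knows(c,c)
round 1: derive deriv(c,f) via R0 from knows(c,f)
round 1: derive deriv(c,g) via R0 from knows(c,g)
round 1: derive deriv(c,i) via R0 from knows(c,i)
round 1: derive deriv(d,h) via R0 from knows(d,h)
round 1: derive deriv(f,f) via R0 from knows(f,f)
round 1: derive deriv(g,f) via R0 from knows(g,f)
round 1: derive deriv(h,f) via R0 from knows(h,f)
round 1: derive deriv(i,a) via R0 from knows(i,a)
round 1: derive deriv(i,c) via R0 from knows(i,c)
round 1: derive deriv(j,g) via R0 from knows(j,g)
round 1: derive deriv(c,h) via R2 from knows(c,f), road(f,h)
round 1: derive deriv(d,g) via R2 from knows(d,h), road(h,g)
round 1: derive deriv(d,i) via R2 from knows(d,h), road(h,i)
round 1: derive deriv(f,h) via R2 from knows(f,f), road(f,h)
round 1: derive deriv(g,h) via R2 from knows(g,f), road(f,h)
round 1: derive deriv(h,h) via R2 from knows(h,f), road(f,h)
round 1: derive deriv(i,f) via R2 from knows(i,a), road(a,f)
round 1: derive deriv(i,h) via R2 from knows(i,a), road(a,h)
round 2: derive deriv(c,a) via R1 from deriv(c,i), deriv(i,a)
round 2: derive deriv(d,a) via R1 from deriv(d,i), deriv(i,a)
round 2: derive deriv(d,c) via R1 from deriv(d,i), deriv(i,c)
round 2: derive deriv(d,f) via R1 from deriv(d,g), deriv(g,f)
round 2: derive deriv(i,g) via R1 from deriv(i,c), deriv(c,g)
round 2: derive deriv(i,i) via R1 from deriv(i,c), deriv(c,i)
round 2: derive deriv(j,f) via R1 from deriv(j,g), deriv(g,f)
round 2: derive deriv(j,h) via R1 from deriv(j,g), deriv(g,h)

no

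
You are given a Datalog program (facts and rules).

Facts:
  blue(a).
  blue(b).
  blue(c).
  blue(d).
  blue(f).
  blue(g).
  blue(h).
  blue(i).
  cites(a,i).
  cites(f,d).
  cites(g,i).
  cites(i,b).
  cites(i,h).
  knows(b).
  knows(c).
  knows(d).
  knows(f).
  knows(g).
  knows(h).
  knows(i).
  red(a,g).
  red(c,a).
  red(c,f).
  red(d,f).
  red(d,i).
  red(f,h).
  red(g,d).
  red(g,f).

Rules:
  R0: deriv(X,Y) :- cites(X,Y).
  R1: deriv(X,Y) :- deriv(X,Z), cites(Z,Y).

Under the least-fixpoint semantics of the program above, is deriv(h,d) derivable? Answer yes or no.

no

round 1: derive deriv(a,i) via R0 from cites(a,i)
round 1: derive deriv(f,d) via R0 from cites(f,d)
round 1: derive deriv(g,i) via R0 from cites(g,i)
round 1: derive deriv(i,b) via R0 from cites(i,b)
round 1: derive deriv(i,h) via R0 from cites(i,h)
round 2: derive deriv(a,b) via R1 from deriv(a,i), cites(i,b)
round 2: derive deriv(a,h) via R1 from deriv(a,i), cites(i,h)
round 2: derive deriv(g,b) via R1 from deriv(g,i), cites(i,b)
round 2: derive deriv(g,h) via R1 from deriv(g,i), cites(i,h)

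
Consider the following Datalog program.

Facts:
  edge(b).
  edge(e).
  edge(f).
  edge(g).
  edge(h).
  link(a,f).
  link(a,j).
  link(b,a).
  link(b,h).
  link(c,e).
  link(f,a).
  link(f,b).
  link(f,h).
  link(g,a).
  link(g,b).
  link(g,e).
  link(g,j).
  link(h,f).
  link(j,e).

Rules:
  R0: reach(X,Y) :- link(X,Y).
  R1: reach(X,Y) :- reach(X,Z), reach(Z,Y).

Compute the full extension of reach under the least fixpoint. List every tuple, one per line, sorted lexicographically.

reach(a,a)
reach(a,b)
reach(a,e)
reach(a,f)
reach(a,h)
reach(a,j)
reach(b,a)
reach(b,b)
reach(b,e)
reach(b,f)
reach(b,h)
reach(b,j)
reach(c,e)
reach(f,a)
reach(f,b)
reach(f,e)
reach(f,f)
reach(f,h)
reach(f,j)
reach(g,a)
reach(g,b)
reach(g,e)
reach(g,f)
reach(g,h)
reach(g,j)
reach(h,a)
reach(h,b)
reach(h,e)
reach(h,f)
reach(h,h)
reach(h,j)
reach(j,e)

round 1: derive reach(a,f) via R0 from link(a,f)
round 1: derive reach(a,j) via R0 from link(a,j)
round 1: derive reach(b,a) via R0 from link(b,a)
round 1: derive reach(b,h) via R0 from link(b,h)
round 1: derive reach(c,e) via R0 from link(c,e)
round 1: derive reach(f,a) via R0 from link(f,a)
round 1: derive reach(f,b) via R0 from link(f,b)
round 1: derive reach(f,h) via R0 from link(f,h)
round 1: derive reach(g,a) via R0 from link(g,a)
round 1: derive reach(g,b) via R0 from link(g,b)
round 1: derive reach(g,e) via R0 from link(g,e)
round 1: derive reach(g,j) via R0 from link(g,j)
round 1: derive reach(h,f) via R0 from link(h,f)
round 1: derive reach(j,e) via R0 from link(j,e)
round 2: derive reach(a,a) via R1 from reach(a,f), reach(f,a)
round 2: derive reach(a,b) via R1 from reach(a,f), reach(f,b)
round 2: derive reach(a,e) via R1 from reach(a,j), reach(j,e)
round 2: derive reach(a,h) via R1 from reach(a,f), reach(f,h)
round 2: derive reach(b,f) via R1 from reach(b,a), reach(a,f)
round 2: derive reach(b,j) via R1 from reach(b,a), reach(a,j)
round 2: derive reach(f,f) via R1 from reach(f,a), reach(a,f)
round 2: derive reach(f,j) via R1 from reach(f,a), reach(a,j)
round 2: derive reach(g,f) via R1 from reach(g,a), reach(a,f)
round 2: derive reach(g,h) via R1 from reach(g,b), reach(b,h)
round 2: derive reach(h,a) via R1 from reach(h,f), reach(f,a)
round 2: derive reach(h,b) via R1 from reach(h,f), reach(f,b)
round 2: derive reach(h,h) via R1 from reach(h,f), reach(f,h)
round 3: derive reach(b,b) via R1 from reach(b,a), reach(a,b)
round 3: derive reach(b,e) via R1 from reach(b,a), reach(a,e)
round 3: derive reach(f,e) via R1 from reach(f,a), reach(a,e)
round 3: derive reach(h,e) via R1 from reach(h,a), reach(a,e)
round 3: derive reach(h,j) via R1 from reach(h,a), reach(a,j)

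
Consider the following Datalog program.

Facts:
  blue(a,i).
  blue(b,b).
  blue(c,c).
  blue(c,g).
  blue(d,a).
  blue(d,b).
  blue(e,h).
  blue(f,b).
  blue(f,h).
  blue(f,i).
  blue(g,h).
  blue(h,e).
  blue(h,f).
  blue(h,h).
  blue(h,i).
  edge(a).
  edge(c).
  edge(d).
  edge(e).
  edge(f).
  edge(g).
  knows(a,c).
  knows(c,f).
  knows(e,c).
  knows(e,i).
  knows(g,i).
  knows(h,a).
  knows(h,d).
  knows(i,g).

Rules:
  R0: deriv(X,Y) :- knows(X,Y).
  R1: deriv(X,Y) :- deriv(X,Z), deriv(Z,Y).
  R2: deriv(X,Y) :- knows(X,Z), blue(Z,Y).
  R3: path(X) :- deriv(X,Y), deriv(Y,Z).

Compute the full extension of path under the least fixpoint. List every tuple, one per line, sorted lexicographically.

round 1: derive deriv(a,c) via R0 from knows(a,c)
round 1: derive deriv(c,f) via R0 from knows(c,f)
round 1: derive deriv(e,c) via R0 from knows(e,c)
round 1: derive deriv(e,i) via R0 from knows(e,i)
round 1: derive deriv(g,i) via R0 from knows(g,i)
round 1: derive deriv(h,a) via R0 from knows(h,a)
round 1: derive deriv(h,d) via R0 from knows(h,d)
round 1: derive deriv(i,g) via R0 from knows(i,g)
round 1: derive deriv(a,g) via R2 from knows(a,c), blue(c,g)
round 1: derive deriv(c,b) via R2 from knows(c,f), blue(f,b)
round 1: derive deriv(c,h) via R2 from knows(c,f), blue(f,h)
round 1: derive deriv(c,i) via R2 from knows(c,f), blue(f,i)
round 1: derive deriv(e,g) via R2 from knows(e,c), blue(c,g)
round 1: derive deriv(h,b) via R2 from knows(h,d), blue(d,b)
round 1: derive deriv(h,i) via R2 from knows(h,a), blue(a,i)
round 1: derive deriv(i,h) via R2 from knows(i,g), blue(g,h)
round 2: derive deriv(a,b) via R1 from deriv(a,c), deriv(c,b)
round 2: derive deriv(a,f) via R1 from deriv(a,c), deriv(c,f)
round 2: derive deriv(a,h) via R1 from deriv(a,c), deriv(c,h)
round 2: derive deriv(a,i) via R1 from deriv(a,c), deriv(c,i)
round 2: derive deriv(c,a) via R1 from deriv(c,h), deriv(h,a)
round 2: derive deriv(c,d) via R1 from deriv(c,h), deriv(h,d)
round 2: derive deriv(c,g) via R1 from deriv(c,i), deriv(i,g)
round 2: derive deriv(e,b) via R1 from deriv(e,c), deriv(c,b)
round 2: derive deriv(e,f) via R1 from deriv(e,c), deriv(c,f)
round 2: derive deriv(e,h) via R1 from deriv(e,c), deriv(c,h)
round 2: derive deriv(g,g) via R1 from deriv(g,i), deriv(i,g)
round 2: derive deriv(g,h) via R1 from deriv(g,i), deriv(i,h)
round 2: derive deriv(h,c) via R1 from deriv(h,a), deriv(a,c)
round 2: derive deriv(h,g) via R1 from deriv(h,a), deriv(a,g)
round 2: derive deriv(h,h) via R1 from deriv(h,i), deriv(i,h)
round 2: derive deriv(i,a) via R1 from deriv(i,h), deriv(h,a)
round 2: derive deriv(i,b) via R1 from deriv(i,h), deriv(h,b)
round 2: derive deriv(i,d) via R1 from deriv(i,h), deriv(h,d)
round 2: derive deriv(i,i) via R1 from deriv(i,g), deriv(g,i)
round 2: derive path(a) via R3 from deriv(a,c), deriv(c,b)
round 2: derive path(c) via R3 from deriv(c,h), deriv(h,a)
round 2: derive path(e) via R3 from deriv(e,c), deriv(c,b)
round 2: derive path(g) via R3 from deriv(g,i), deriv(i,g)
round 2: derive path(h) via R3 from deriv(h,a), deriv(a,c)
round 2: derive path(i) via R3 from deriv(i,g), deriv(g,i)
round 3: derive deriv(a,a) via R1 from deriv(a,c), deriv(c,a)
round 3: derive deriv(a,d) via R1 from deriv(a,c), deriv(c,d)
round 3: derive deriv(c,c) via R1 from deriv(c,a), deriv(a,c)
round 3: derive deriv(e,a) via R1 from deriv(e,c), deriv(c,a)
round 3: derive deriv(e,d) via R1 from deriv(e,c), deriv(c,d)
round 3: derive deriv(g,a) via R1 from deriv(g,h), deriv(h,a)
round 3: derive deriv(g,b) via R1 from deriv(g,h), deriv(h,b)
round 3: derive deriv(g,c) via R1 from deriv(g,h), deriv(h,c)
round 3: derive deriv(g,d) via R1 from deriv(g,h), deriv(h,d)
round 3: derive deriv(h,f) via R1 from deriv(h,a), deriv(a,f)
round 3: derive deriv(i,c) via R1 from deriv(i,a), deriv(a,c)
round 3: derive deriv(i,f) via R1 from deriv(i,a), deriv(a,f)
round 4: derive deriv(g,f) via R1 from deriv(g,a), deriv(a,f)

path(a)
path(c)
path(e)
path(g)
path(h)
path(i)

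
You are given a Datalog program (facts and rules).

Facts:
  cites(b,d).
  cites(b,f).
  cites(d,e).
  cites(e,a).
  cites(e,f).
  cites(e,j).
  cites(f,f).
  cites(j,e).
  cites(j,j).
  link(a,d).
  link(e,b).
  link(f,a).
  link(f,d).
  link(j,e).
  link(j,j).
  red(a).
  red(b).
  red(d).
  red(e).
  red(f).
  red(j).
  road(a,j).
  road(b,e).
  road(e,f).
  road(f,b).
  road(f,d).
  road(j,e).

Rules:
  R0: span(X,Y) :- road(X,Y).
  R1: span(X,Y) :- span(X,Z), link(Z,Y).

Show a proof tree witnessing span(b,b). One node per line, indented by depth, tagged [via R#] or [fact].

round 1: derive span(a,j) via R0 from road(a,j)
round 1: derive span(b,e) via R0 from road(b,e)
round 1: derive span(e,f) via R0 from road(e,f)
round 1: derive span(f,b) via R0 from road(f,b)
round 1: derive span(f,d) via R0 from road(f,d)
round 1: derive span(j,e) via R0 from road(j,e)
round 2: derive span(a,e) via R1 from span(a,j), link(j,e)
round 2: derive span(b,b) via R1 from span(b,e), link(e,b)
round 2: derive span(e,a) via R1 from span(e,f), link(f,a)
round 2: derive span(e,d) via R1 from span(e,f), link(f,d)
round 2: derive span(j,b) via R1 from span(j,e), link(e,b)
round 3: derive span(a,b) via R1 from span(a,e), link(e,b)

span(b,b)  [via R1]
  span(b,e)  [via R0]
    road(b,e)  [fact]
  link(e,b)  [fact]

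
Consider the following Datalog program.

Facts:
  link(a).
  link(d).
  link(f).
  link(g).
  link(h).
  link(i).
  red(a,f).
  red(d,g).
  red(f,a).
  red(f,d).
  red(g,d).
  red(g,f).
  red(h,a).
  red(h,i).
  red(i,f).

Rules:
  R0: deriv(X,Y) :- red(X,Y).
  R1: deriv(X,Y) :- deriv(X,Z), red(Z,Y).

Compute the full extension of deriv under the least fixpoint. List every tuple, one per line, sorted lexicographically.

round 1: derive deriv(a,f) via R0 from red(a,f)
round 1: derive deriv(d,g) via R0 from red(d,g)
round 1: derive deriv(f,a) via R0 from red(f,a)
round 1: derive deriv(f,d) via R0 from red(f,d)
round 1: derive deriv(g,d) via R0 from red(g,d)
round 1: derive deriv(g,f) via R0 from red(g,f)
round 1: derive deriv(h,a) via R0 from red(h,a)
round 1: derive deriv(h,i) via R0 from red(h,i)
round 1: derive deriv(i,f) via R0 from red(i,f)
round 2: derive deriv(a,a) via R1 from deriv(a,f), red(f,a)
round 2: derive deriv(a,d) via R1 from deriv(a,f), red(f,d)
round 2: derive deriv(d,d) via R1 from deriv(d,g), red(g,d)
round 2: derive deriv(d,f) via R1 from deriv(d,g), red(g,f)
round 2: derive deriv(f,f) via R1 from deriv(f,a), red(a,f)
round 2: derive deriv(f,g) via R1 from deriv(f,d), red(d,g)
round 2: derive deriv(g,a) via R1 from deriv(g,f), red(f,a)
round 2: derive deriv(g,g) via R1 from deriv(g,d), red(d,g)
round 2: derive deriv(h,f) via R1 from deriv(h,a), red(a,f)
round 2: derive deriv(i,a) via R1 from deriv(i,f), red(f,a)
round 2: derive deriv(i,d) via R1 from deriv(i,f), red(f,d)
round 3: derive deriv(a,g) via R1 from deriv(a,d), red(d,g)
round 3: derive deriv(d,a) via R1 from deriv(d,f), red(f,a)
round 3: derive deriv(h,d) via R1 from deriv(h,f), red(f,d)
round 3: derive deriv(i,g) via R1 from deriv(i,d), red(d,g)
round 4: derive deriv(h,g) via R1 from deriv(h,d), red(d,g)

deriv(a,a)
deriv(a,d)
deriv(a,f)
deriv(a,g)
deriv(d,a)
deriv(d,d)
deriv(d,f)
deriv(d,g)
deriv(f,a)
deriv(f,d)
deriv(f,f)
deriv(f,g)
deriv(g,a)
deriv(g,d)
deriv(g,f)
deriv(g,g)
deriv(h,a)
deriv(h,d)
deriv(h,f)
deriv(h,g)
deriv(h,i)
deriv(i,a)
deriv(i,d)
deriv(i,f)
deriv(i,g)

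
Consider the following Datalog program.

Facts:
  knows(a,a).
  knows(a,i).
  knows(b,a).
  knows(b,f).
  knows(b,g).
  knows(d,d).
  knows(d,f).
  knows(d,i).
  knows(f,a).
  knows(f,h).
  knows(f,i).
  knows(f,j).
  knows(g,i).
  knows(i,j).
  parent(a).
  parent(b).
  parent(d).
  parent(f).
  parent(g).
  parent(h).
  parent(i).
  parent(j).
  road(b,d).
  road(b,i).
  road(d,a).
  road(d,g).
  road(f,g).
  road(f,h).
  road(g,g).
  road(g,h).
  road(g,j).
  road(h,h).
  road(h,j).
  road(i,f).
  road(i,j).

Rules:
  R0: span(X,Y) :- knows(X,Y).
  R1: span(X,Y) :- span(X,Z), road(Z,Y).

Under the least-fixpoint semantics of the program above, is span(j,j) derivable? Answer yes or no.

round 1: derive span(a,a) via R0 from knows(a,a)
round 1: derive span(a,i) via R0 from knows(a,i)
round 1: derive span(b,a) via R0 from knows(b,a)
round 1: derive span(b,f) via R0 from knows(b,f)
round 1: derive span(b,g) via R0 from knows(b,g)
round 1: derive span(d,d) via R0 from knows(d,d)
round 1: derive span(d,f) via R0 from knows(d,f)
round 1: derive span(d,i) via R0 from knows(d,i)
round 1: derive span(f,a) via R0 from knows(f,a)
round 1: derive span(f,h) via R0 from knows(f,h)
round 1: derive span(f,i) via R0 from knows(f,i)
round 1: derive span(f,j) via R0 from knows(f,j)
round 1: derive span(g,i) via R0 from knows(g,i)
round 1: derive span(i,j) via R0 from knows(i,j)
round 2: derive span(a,f) via R1 from span(a,i), road(i,f)
round 2: derive span(a,j) via R1 from span(a,i), road(i,j)
round 2: derive span(b,h) via R1 from span(b,f), road(f,h)
round 2: derive span(b,j) via R1 from span(b,g), road(g,j)
round 2: derive span(d,a) via R1 from span(d,d), road(d,a)
round 2: derive span(d,g) via R1 from span(d,d), road(d,g)
round 2: derive span(d,h) via R1 from span(d,f), road(f,h)
round 2: derive span(d,j) via R1 from span(d,i), road(i,j)
round 2: derive span(f,f) via R1 from span(f,i), road(i,f)
round 2: derive span(g,f) via R1 from span(g,i), road(i,f)
round 2: derive span(g,j) via R1 from span(g,i), road(i,j)
round 3: derive span(a,g) via R1 from span(a,f), road(f,g)
round 3: derive span(a,h) via R1 from span(a,f), road(f,h)
round 3: derive span(f,g) via R1 from span(f,f), road(f,g)
round 3: derive span(g,g) via R1 from span(g,f), road(f,g)
round 3: derive span(g,h) via R1 from span(g,f), road(f,h)

no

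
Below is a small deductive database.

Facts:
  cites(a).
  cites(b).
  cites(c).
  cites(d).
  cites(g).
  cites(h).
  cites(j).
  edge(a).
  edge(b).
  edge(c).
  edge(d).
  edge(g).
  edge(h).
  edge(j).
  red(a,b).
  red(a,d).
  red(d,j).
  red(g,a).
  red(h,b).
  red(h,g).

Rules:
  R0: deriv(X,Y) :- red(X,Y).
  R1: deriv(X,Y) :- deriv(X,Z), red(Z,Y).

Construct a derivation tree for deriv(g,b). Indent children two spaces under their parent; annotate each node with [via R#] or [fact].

round 1: derive deriv(a,b) via R0 from red(a,b)
round 1: derive deriv(a,d) via R0 from red(a,d)
round 1: derive deriv(d,j) via R0 from red(d,j)
round 1: derive deriv(g,a) via R0 from red(g,a)
round 1: derive deriv(h,b) via R0 from red(h,b)
round 1: derive deriv(h,g) via R0 from red(h,g)
round 2: derive deriv(a,j) via R1 from deriv(a,d), red(d,j)
round 2: derive deriv(g,b) via R1 from deriv(g,a), red(a,b)
round 2: derive deriv(g,d) via R1 from deriv(g,a), red(a,d)
round 2: derive deriv(h,a) via R1 from deriv(h,g), red(g,a)
round 3: derive deriv(g,j) via R1 from deriv(g,d), red(d,j)
round 3: derive deriv(h,d) via R1 from deriv(h,a), red(a,d)
round 4: derive deriv(h,j) via R1 from deriv(h,d), red(d,j)

deriv(g,b)  [via R1]
  deriv(g,a)  [via R0]
    red(g,a)  [fact]
  red(a,b)  [fact]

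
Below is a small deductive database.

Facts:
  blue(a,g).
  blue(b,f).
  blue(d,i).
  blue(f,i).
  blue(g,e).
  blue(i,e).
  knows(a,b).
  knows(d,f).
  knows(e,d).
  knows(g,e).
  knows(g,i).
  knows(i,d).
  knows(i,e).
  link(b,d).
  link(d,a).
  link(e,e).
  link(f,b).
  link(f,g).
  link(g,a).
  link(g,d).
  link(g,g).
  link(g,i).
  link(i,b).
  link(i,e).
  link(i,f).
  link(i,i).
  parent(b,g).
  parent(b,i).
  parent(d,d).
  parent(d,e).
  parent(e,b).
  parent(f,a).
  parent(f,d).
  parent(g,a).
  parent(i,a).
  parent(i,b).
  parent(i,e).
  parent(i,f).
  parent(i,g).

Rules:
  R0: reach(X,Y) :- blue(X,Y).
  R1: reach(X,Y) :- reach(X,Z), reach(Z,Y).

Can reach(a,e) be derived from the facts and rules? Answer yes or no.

yes

round 1: derive reach(a,g) via R0 from blue(a,g)
round 1: derive reach(b,f) via R0 from blue(b,f)
round 1: derive reach(d,i) via R0 from blue(d,i)
round 1: derive reach(f,i) via R0 from blue(f,i)
round 1: derive reach(g,e) via R0 from blue(g,e)
round 1: derive reach(i,e) via R0 from blue(i,e)
round 2: derive reach(a,e) via R1 from reach(a,g), reach(g,e)
round 2: derive reach(b,i) via R1 from reach(b,f), reach(f,i)
round 2: derive reach(d,e) via R1 from reach(d,i), reach(i,e)
round 2: derive reach(f,e) via R1 from reach(f,i), reach(i,e)
round 3: derive reach(b,e) via R1 from reach(b,f), reach(f,e)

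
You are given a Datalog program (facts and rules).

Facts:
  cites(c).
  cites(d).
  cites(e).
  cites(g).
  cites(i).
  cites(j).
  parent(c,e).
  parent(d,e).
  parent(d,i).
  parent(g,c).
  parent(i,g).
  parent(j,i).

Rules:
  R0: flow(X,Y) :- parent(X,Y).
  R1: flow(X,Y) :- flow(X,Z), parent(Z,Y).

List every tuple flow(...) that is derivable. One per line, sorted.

round 1: derive flow(c,e) via R0 from parent(c,e)
round 1: derive flow(d,e) via R0 from parent(d,e)
round 1: derive flow(d,i) via R0 from parent(d,i)
round 1: derive flow(g,c) via R0 from parent(g,c)
round 1: derive flow(i,g) via R0 from parent(i,g)
round 1: derive flow(j,i) via R0 from parent(j,i)
round 2: derive flow(d,g) via R1 from flow(d,i), parent(i,g)
round 2: derive flow(g,e) via R1 from flow(g,c), parent(c,e)
round 2: derive flow(i,c) via R1 from flow(i,g), parent(g,c)
round 2: derive flow(j,g) via R1 from flow(j,i), parent(i,g)
round 3: derive flow(d,c) via R1 from flow(d,g), parent(g,c)
round 3: derive flow(i,e) via R1 from flow(i,c), parent(c,e)
round 3: derive flow(j,c) via R1 from flow(j,g), parent(g,c)
round 4: derive flow(j,e) via R1 from flow(j,c), parent(c,e)

flow(c,e)
flow(d,c)
flow(d,e)
flow(d,g)
flow(d,i)
flow(g,c)
flow(g,e)
flow(i,c)
flow(i,e)
flow(i,g)
flow(j,c)
flow(j,e)
flow(j,g)
flow(j,i)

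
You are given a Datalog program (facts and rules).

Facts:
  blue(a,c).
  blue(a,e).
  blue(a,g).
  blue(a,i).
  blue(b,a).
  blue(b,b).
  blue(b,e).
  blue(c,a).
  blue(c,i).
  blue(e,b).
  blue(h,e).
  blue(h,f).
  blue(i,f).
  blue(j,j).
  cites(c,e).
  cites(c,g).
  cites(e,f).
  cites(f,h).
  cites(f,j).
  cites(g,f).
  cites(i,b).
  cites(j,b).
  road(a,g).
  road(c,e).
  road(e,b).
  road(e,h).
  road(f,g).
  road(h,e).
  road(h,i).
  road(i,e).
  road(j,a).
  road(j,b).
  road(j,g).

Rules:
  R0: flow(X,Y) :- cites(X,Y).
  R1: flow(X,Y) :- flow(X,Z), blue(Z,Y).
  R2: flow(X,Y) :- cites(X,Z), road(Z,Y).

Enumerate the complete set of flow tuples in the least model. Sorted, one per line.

round 1: derive flow(c,e) via R0 from cites(c,e)
round 1: derive flow(c,g) via R0 from cites(c,g)
round 1: derive flow(e,f) via R0 from cites(e,f)
round 1: derive flow(f,h) via R0 from cites(f,h)
round 1: derive flow(f,j) via R0 from cites(f,j)
round 1: derive flow(g,f) via R0 from cites(g,f)
round 1: derive flow(i,b) via R0 from cites(i,b)
round 1: derive flow(j,b) via R0 from cites(j,b)
round 1: derive flow(c,b) via R2 from cites(c,e), road(e,b)
round 1: derive flow(c,h) via R2 from cites(c,e), road(e,h)
round 1: derive flow(e,g) via R2 from cites(e,f), road(f,g)
round 1: derive flow(f,a) via R2 from cites(f,j), road(j,a)
round 1: derive flow(f,b) via R2 from cites(f,j), road(j,b)
round 1: derive flow(f,e) via R2 from cites(f,h), road(h,e)
round 1: derive flow(f,g) via R2 from cites(f,j), road(j,g)
round 1: derive flow(f,i) via R2 from cites(f,h), road(h,i)
round 1: derive flow(g,g) via R2 from cites(g,f), road(f,g)
round 2: derive flow(c,a) via R1 from flow(c,b), blue(b,a)
round 2: derive flow(c,f) via R1 from flow(c,h), blue(h,f)
round 2: derive flow(f,c) via R1 from flow(f,a), blue(a,c)
round 2: derive flow(f,f) via R1 from flow(f,h), blue(h,f)
round 2: derive flow(i,a) via R1 from flow(i,b), blue(b,a)
round 2: derive flow(i,e) via R1 from flow(i,b), blue(b,e)
round 2: derive flow(j,a) via R1 from flow(j,b), blue(b,a)
round 2: derive flow(j,e) via R1 from flow(j,b), blue(b,e)
round 3: derive flow(c,c) via R1 from flow(c,a), blue(a,c)
round 3: derive flow(c,i) via R1 from flow(c,a), blue(a,i)
round 3: derive flow(i,c) via R1 from flow(i,a), blue(a,c)
round 3: derive flow(i,g) via R1 from flow(i,a), blue(a,g)
round 3: derive flow(i,i) via R1 from flow(i,a), blue(a,i)
round 3: derive flow(j,c) via R1 from flow(j,a), blue(a,c)
round 3: derive flow(j,g) via R1 from flow(j,a), blue(a,g)
round 3: derive flow(j,i) via R1 from flow(j,a), blue(a,i)
round 4: derive flow(i,f) via R1 from flow(i,i), blue(i,f)
round 4: derive flow(j,f) via R1 from flow(j,i), blue(i,f)

flow(c,a)
flow(c,b)
flow(c,c)
flow(c,e)
flow(c,f)
flow(c,g)
flow(c,h)
flow(c,i)
flow(e,f)
flow(e,g)
flow(f,a)
flow(f,b)
flow(f,c)
flow(f,e)
flow(f,f)
flow(f,g)
flow(f,h)
flow(f,i)
flow(f,j)
flow(g,f)
flow(g,g)
flow(i,a)
flow(i,b)
flow(i,c)
flow(i,e)
flow(i,f)
flow(i,g)
flow(i,i)
flow(j,a)
flow(j,b)
flow(j,c)
flow(j,e)
flow(j,f)
flow(j,g)
flow(j,i)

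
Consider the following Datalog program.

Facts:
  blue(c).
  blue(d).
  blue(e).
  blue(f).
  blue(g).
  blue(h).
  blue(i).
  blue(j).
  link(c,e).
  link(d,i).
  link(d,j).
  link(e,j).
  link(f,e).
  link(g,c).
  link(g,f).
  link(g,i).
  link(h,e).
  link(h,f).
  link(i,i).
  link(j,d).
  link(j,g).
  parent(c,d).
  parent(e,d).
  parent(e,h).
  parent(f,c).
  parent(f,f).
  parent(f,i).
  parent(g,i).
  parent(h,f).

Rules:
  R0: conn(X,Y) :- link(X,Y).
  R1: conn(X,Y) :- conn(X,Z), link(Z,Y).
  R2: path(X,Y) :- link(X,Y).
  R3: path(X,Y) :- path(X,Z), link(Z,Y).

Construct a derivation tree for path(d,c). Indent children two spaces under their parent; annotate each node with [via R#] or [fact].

round 1: derive path(c,e) via R2 from link(c,e)
round 1: derive path(d,i) via R2 from link(d,i)
round 1: derive path(d,j) via R2 from link(d,j)
round 1: derive path(e,j) via R2 from link(e,j)
round 1: derive path(f,e) via R2 from link(f,e)
round 1: derive path(g,c) via R2 from link(g,c)
round 1: derive path(g,f) via R2 from link(g,f)
round 1: derive path(g,i) via R2 from link(g,i)
round 1: derive path(h,e) via R2 from link(h,e)
round 1: derive path(h,f) via R2 from link(h,f)
round 1: derive path(i,i) via R2 from link(i,i)
round 1: derive path(j,d) via R2 from link(j,d)
round 1: derive path(j,g) via R2 from link(j,g)
round 2: derive path(c,j) via R3 from path(c,e), link(e,j)
round 2: derive path(d,d) via R3 from path(d,j), link(j,d)
round 2: derive path(d,g) via R3 from path(d,j), link(j,g)
round 2: derive path(e,d) via R3 from path(e,j), link(j,d)
round 2: derive path(e,g) via R3 from path(e,j), link(j,g)
round 2: derive path(f,j) via R3 from path(f,e), link(e,j)
round 2: derive path(g,e) via R3 from path(g,c), link(c,e)
round 2: derive path(h,j) via R3 from path(h,e), link(e,j)
round 2: derive path(j,c) via R3 from path(j,g), link(g,c)
round 2: derive path(j,f) via R3 from path(j,g), link(g,f)
round 2: derive path(j,i) via R3 from path(j,d), link(d,i)
round 2: derive path(j,j) via R3 from path(j,d), link(d,j)
round 3: derive path(c,d) via R3 from path(c,j), link(j,d)
round 3: derive path(c,g) via R3 from path(c,j), link(j,g)
round 3: derive path(d,c) via R3 from path(d,g), link(g,c)
round 3: derive path(d,f) via R3 from path(d,g), link(g,f)
round 3: derive path(e,c) via R3 from path(e,g), link(g,c)
round 3: derive path(e,f) via R3 from path(e,g), link(g,f)
round 3: derive path(e,i) via R3 from path(e,d), link(d,i)
round 3: derive path(f,d) via R3 from path(f,j), link(j,d)
round 3: derive path(f,g) via R3 from path(f,j), link(j,g)
round 3: derive path(g,j) via R3 from path(g,e), link(e,j)
round 3: derive path(h,d) via R3 from path(h,j), link(j,d)
round 3: derive path(h,g) via R3 from path(h,j), link(j,g)
round 3: derive path(j,e) via R3 from path(j,c), link(c,e)
round 4: derive path(c,c) via R3 from path(c,g), link(g,c)
round 4: derive path(c,f) via R3 from path(c,g), link(g,f)
round 4: derive path(c,i) via R3 from path(c,d), link(d,i)
round 4: derive path(d,e) via R3 from path(d,c), link(c,e)
round 4: derive path(e,e) via R3 from path(e,c), link(c,e)
round 4: derive path(f,c) via R3 from path(f,g), link(g,c)
round 4: derive path(f,f) via R3 from path(f,g), link(g,f)
round 4: derive path(f,i) via R3 from path(f,d), link(d,i)
round 4: derive path(g,d) via R3 from path(g,j), link(j,d)
round 4: derive path(g,g) via R3 from path(g,j), link(j,g)
round 4: derive path(h,c) via R3 from path(h,g), link(g,c)
round 4: derive path(h,i) via R3 from path(h,d), link(d,i)

path(d,c)  [via R3]
  path(d,g)  [via R3]
    path(d,j)  [via R2]
      link(d,j)  [fact]
    link(j,g)  [fact]
  link(g,c)  [fact]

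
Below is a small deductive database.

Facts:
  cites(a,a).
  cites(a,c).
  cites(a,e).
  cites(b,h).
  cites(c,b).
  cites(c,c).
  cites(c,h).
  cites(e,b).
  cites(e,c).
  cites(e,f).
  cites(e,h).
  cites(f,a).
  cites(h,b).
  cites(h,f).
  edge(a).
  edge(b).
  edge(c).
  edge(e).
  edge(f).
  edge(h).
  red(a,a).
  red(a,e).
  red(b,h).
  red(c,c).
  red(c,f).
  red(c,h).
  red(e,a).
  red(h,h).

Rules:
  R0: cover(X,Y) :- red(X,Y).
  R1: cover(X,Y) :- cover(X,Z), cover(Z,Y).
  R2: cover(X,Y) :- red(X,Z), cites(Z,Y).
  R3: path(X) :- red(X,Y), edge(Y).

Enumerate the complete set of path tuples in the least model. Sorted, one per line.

path(a)
path(b)
path(c)
path(e)
path(h)

round 1: derive path(a) via R3 from red(a,a), edge(a)
round 1: derive path(b) via R3 from red(b,h), edge(h)
round 1: derive path(c) via R3 from red(c,c), edge(c)
round 1: derive path(e) via R3 from red(e,a), edge(a)
round 1: derive path(h) via R3 from red(h,h), edge(h)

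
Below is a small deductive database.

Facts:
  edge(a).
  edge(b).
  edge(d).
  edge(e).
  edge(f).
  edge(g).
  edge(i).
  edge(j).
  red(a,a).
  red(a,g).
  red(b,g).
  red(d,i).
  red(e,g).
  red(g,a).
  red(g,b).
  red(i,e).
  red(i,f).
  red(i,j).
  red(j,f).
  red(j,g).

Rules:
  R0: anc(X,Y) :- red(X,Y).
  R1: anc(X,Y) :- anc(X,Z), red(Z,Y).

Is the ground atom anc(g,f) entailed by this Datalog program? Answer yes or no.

no

round 1: derive anc(a,a) via R0 from red(a,a)
round 1: derive anc(a,g) via R0 from red(a,g)
round 1: derive anc(b,g) via R0 from red(b,g)
round 1: derive anc(d,i) via R0 from red(d,i)
round 1: derive anc(e,g) via R0 from red(e,g)
round 1: derive anc(g,a) via R0 from red(g,a)
round 1: derive anc(g,b) via R0 from red(g,b)
round 1: derive anc(i,e) via R0 from red(i,e)
round 1: derive anc(i,f) via R0 from red(i,f)
round 1: derive anc(i,j) via R0 from red(i,j)
round 1: derive anc(j,f) via R0 from red(j,f)
round 1: derive anc(j,g) via R0 from red(j,g)
round 2: derive anc(a,b) via R1 from anc(a,g), red(g,b)
round 2: derive anc(b,a) via R1 from anc(b,g), red(g,a)
round 2: derive anc(b,b) via R1 from anc(b,g), red(g,b)
round 2: derive anc(d,e) via R1 from anc(d,i), red(i,e)
round 2: derive anc(d,f) via R1 from anc(d,i), red(i,f)
round 2: derive anc(d,j) via R1 from anc(d,i), red(i,j)
round 2: derive anc(e,a) via R1 from anc(e,g), red(g,a)
round 2: derive anc(e,b) via R1 from anc(e,g), red(g,b)
round 2: derive anc(g,g) via R1 from anc(g,a), red(a,g)
round 2: derive anc(i,g) via R1 from anc(i,e), red(e,g)
round 2: derive anc(j,a) via R1 from anc(j,g), red(g,a)
round 2: derive anc(j,b) via R1 from anc(j,g), red(g,b)
round 3: derive anc(d,g) via R1 from anc(d,e), red(e,g)
round 3: derive anc(i,a) via R1 from anc(i,g), red(g,a)
round 3: derive anc(i,b) via R1 from anc(i,g), red(g,b)
round 4: derive anc(d,a) via R1 from anc(d,g), red(g,a)
round 4: derive anc(d,b) via R1 from anc(d,g), red(g,b)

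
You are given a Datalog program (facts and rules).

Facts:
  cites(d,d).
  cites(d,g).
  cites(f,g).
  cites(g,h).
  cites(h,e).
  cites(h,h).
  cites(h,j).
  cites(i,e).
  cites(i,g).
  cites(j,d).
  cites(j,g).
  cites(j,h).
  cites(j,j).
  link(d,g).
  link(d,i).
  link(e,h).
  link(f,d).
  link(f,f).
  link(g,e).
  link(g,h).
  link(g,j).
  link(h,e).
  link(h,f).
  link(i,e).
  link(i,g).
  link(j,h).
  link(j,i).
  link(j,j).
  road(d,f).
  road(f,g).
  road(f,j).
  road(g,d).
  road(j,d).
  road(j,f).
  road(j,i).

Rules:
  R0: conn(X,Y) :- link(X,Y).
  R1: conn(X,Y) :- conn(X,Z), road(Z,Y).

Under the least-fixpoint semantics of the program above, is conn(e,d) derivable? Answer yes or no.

no

round 1: derive conn(d,g) via R0 from link(d,g)
round 1: derive conn(d,i) via R0 from link(d,i)
round 1: derive conn(e,h) via R0 from link(e,h)
round 1: derive conn(f,d) via R0 from link(f,d)
round 1: derive conn(f,f) via R0 from link(f,f)
round 1: derive conn(g,e) via R0 from link(g,e)
round 1: derive conn(g,h) via R0 from link(g,h)
round 1: derive conn(g,j) via R0 from link(g,j)
round 1: derive conn(h,e) via R0 from link(h,e)
round 1: derive conn(h,f) via R0 from link(h,f)
round 1: derive conn(i,e) via R0 from link(i,e)
round 1: derive conn(i,g) via R0 from link(i,g)
round 1: derive conn(j,h) via R0 from link(j,h)
round 1: derive conn(j,i) via R0 from link(j,i)
round 1: derive conn(j,j) via R0 from link(j,j)
round 2: derive conn(d,d) via R1 from conn(d,g), road(g,d)
round 2: derive conn(f,g) via R1 from conn(f,f), road(f,g)
round 2: derive conn(f,j) via R1 from conn(f,f), road(f,j)
round 2: derive conn(g,d) via R1 from conn(g,j), road(j,d)
round 2: derive conn(g,f) via R1 from conn(g,j), road(j,f)
round 2: derive conn(g,i) via R1 from conn(g,j), road(j,i)
round 2: derive conn(h,g) via R1 from conn(h,f), road(f,g)
round 2: derive conn(h,j) via R1 from conn(h,f), road(f,j)
round 2: derive conn(i,d) via R1 from conn(i,g), road(g,d)
round 2: derive conn(j,d) via R1 from conn(j,j), road(j,d)
round 2: derive conn(j,f) via R1 from conn(j,j), road(j,f)
round 3: derive conn(d,f) via R1 from conn(d,d), road(d,f)
round 3: derive conn(f,i) via R1 from conn(f,j), road(j,i)
round 3: derive conn(g,g) via R1 from conn(g,f), road(f,g)
round 3: derive conn(h,d) via R1 from conn(h,g), road(g,d)
round 3: derive conn(h,i) via R1 from conn(h,j), road(j,i)
round 3: derive conn(i,f) via R1 from conn(i,d), road(d,f)
round 3: derive conn(j,g) via R1 from conn(j,f), road(f,g)
round 4: derive conn(d,j) via R1 from conn(d,f), road(f,j)
round 4: derive conn(i,j) via R1 from conn(i,f), road(f,j)
round 5: derive conn(i,i) via R1 from conn(i,j), road(j,i)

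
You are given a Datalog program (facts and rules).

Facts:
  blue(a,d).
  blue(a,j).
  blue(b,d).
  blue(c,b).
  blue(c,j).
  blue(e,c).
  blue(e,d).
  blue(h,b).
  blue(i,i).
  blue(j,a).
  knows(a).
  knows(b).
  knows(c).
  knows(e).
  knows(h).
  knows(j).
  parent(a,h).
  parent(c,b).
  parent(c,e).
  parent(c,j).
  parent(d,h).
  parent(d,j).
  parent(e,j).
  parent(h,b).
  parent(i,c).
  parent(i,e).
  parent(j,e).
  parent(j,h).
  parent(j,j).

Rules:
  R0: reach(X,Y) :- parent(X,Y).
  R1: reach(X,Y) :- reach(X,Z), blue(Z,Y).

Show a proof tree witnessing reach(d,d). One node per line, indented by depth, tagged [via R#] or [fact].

round 1: derive reach(a,h) via R0 from parent(a,h)
round 1: derive reach(c,b) via R0 from parent(c,b)
round 1: derive reach(c,e) via R0 from parent(c,e)
round 1: derive reach(c,j) via R0 from parent(c,j)
round 1: derive reach(d,h) via R0 from parent(d,h)
round 1: derive reach(d,j) via R0 from parent(d,j)
round 1: derive reach(e,j) via R0 from parent(e,j)
round 1: derive reach(h,b) via R0 from parent(h,b)
round 1: derive reach(i,c) via R0 from parent(i,c)
round 1: derive reach(i,e) via R0 from parent(i,e)
round 1: derive reach(j,e) via R0 from parent(j,e)
round 1: derive reach(j,h) via R0 from parent(j,h)
round 1: derive reach(j,j) via R0 from parent(j,j)
round 2: derive reach(a,b) via R1 from reach(a,h), blue(h,b)
round 2: derive reach(c,a) via R1 from reach(c,j), blue(j,a)
round 2: derive reach(c,c) via R1 from reach(c,e), blue(e,c)
round 2: derive reach(c,d) via R1 from reach(c,b), blue(b,d)
round 2: derive reach(d,a) via R1 from reach(d,j), blue(j,a)
round 2: derive reach(d,b) via R1 from reach(d,h), blue(h,b)
round 2: derive reach(e,a) via R1 from reach(e,j), blue(j,a)
round 2: derive reach(h,d) via R1 from reach(h,b), blue(b,d)
round 2: derive reach(i,b) via R1 from reach(i,c), blue(c,b)
round 2: derive reach(i,d) via R1 from reach(i,e), blue(e,d)
round 2: derive reach(i,j) via R1 from reach(i,c), blue(c,j)
round 2: derive reach(j,a) via R1 from reach(j,j), blue(j,a)
round 2: derive reach(j,b) via R1 from reach(j,h), blue(h,b)
round 2: derive reach(j,c) via R1 from reach(j,e), blue(e,c)
round 2: derive reach(j,d) via R1 from reach(j,e), blue(e,d)
round 3: derive reach(a,d) via R1 from reach(a,b), blue(b,d)
round 3: derive reach(d,d) via R1 from reach(d,a), blue(a,d)
round 3: derive reach(e,d) via R1 from reach(e,a), blue(a,d)
round 3: derive reach(i,a) via R1 from reach(i,j), blue(j,a)

reach(d,d)  [via R1]
  reach(d,a)  [via R1]
    reach(d,j)  [via R0]
      parent(d,j)  [fact]
    blue(j,a)  [fact]
  blue(a,d)  [fact]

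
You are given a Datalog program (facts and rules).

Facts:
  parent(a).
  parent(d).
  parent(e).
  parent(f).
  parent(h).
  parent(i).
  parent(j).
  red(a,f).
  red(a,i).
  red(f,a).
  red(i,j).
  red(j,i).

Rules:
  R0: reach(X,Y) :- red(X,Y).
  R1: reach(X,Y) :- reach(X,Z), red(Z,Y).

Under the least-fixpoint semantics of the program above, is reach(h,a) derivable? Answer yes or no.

no

round 1: derive reach(a,f) via R0 from red(a,f)
round 1: derive reach(a,i) via R0 from red(a,i)
round 1: derive reach(f,a) via R0 from red(f,a)
round 1: derive reach(i,j) via R0 from red(i,j)
round 1: derive reach(j,i) via R0 from red(j,i)
round 2: derive reach(a,a) via R1 from reach(a,f), red(f,a)
round 2: derive reach(a,j) via R1 from reach(a,i), red(i,j)
round 2: derive reach(f,f) via R1 from reach(f,a), red(a,f)
round 2: derive reach(f,i) via R1 from reach(f,a), red(a,i)
round 2: derive reach(i,i) via R1 from reach(i,j), red(j,i)
round 2: derive reach(j,j) via R1 from reach(j,i), red(i,j)
round 3: derive reach(f,j) via R1 from reach(f,i), red(i,j)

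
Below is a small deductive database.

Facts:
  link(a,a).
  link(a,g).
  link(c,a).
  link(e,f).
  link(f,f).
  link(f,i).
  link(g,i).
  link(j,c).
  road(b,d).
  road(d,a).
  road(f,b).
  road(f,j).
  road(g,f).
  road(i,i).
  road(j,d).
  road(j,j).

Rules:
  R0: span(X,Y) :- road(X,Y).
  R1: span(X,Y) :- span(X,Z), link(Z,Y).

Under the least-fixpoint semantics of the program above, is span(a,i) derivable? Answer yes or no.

round 1: derive span(b,d) via R0 from road(b,d)
round 1: derive span(d,a) via R0 from road(d,a)
round 1: derive span(f,b) via R0 from road(f,b)
round 1: derive span(f,j) via R0 from road(f,j)
round 1: derive span(g,f) via R0 from road(g,f)
round 1: derive span(i,i) via R0 from road(i,i)
round 1: derive span(j,d) via R0 from road(j,d)
round 1: derive span(j,j) via R0 from road(j,j)
round 2: derive span(d,g) via R1 from span(d,a), link(a,g)
round 2: derive span(f,c) via R1 from span(f,j), link(j,c)
round 2: derive span(g,i) via R1 from span(g,f), link(f,i)
round 2: derive span(j,c) via R1 from span(j,j), link(j,c)
round 3: derive span(d,i) via R1 from span(d,g), link(g,i)
round 3: derive span(f,a) via R1 from span(f,c), link(c,a)
round 3: derive span(j,a) via R1 from span(j,c), link(c,a)
round 4: derive span(f,g) via R1 from span(f,a), link(a,g)
round 4: derive span(j,g) via R1 from span(j,a), link(a,g)
round 5: derive span(f,i) via R1 from span(f,g), link(g,i)
round 5: derive span(j,i) via R1 from span(j,g), link(g,i)

no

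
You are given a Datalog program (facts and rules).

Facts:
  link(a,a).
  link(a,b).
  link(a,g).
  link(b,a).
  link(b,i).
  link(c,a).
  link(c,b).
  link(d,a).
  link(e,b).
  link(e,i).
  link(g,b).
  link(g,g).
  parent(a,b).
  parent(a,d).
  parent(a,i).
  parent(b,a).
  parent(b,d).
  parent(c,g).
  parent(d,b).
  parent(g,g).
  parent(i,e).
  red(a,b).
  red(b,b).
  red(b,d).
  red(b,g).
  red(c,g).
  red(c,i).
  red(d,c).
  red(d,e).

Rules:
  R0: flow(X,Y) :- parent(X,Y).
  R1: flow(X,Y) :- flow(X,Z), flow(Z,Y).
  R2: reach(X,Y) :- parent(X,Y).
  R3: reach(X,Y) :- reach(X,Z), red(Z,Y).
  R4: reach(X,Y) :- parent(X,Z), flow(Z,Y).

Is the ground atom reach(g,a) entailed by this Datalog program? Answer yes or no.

round 1: derive flow(a,b) via R0 from parent(a,b)
round 1: derive flow(a,d) via R0 from parent(a,d)
round 1: derive flow(a,i) via R0 from parent(a,i)
round 1: derive flow(b,a) via R0 from parent(b,a)
round 1: derive flow(b,d) via R0 from parent(b,d)
round 1: derive flow(c,g) via R0 from parent(c,g)
round 1: derive flow(d,b) via R0 from parent(d,b)
round 1: derive flow(g,g) via R0 from parent(g,g)
round 1: derive flow(i,e) via R0 from parent(i,e)
round 1: derive reach(a,b) via R2 from parent(a,b)
round 1: derive reach(a,d) via R2 from parent(a,d)
round 1: derive reach(a,i) via R2 from parent(a,i)
round 1: derive reach(b,a) via R2 from parent(b,a)
round 1: derive reach(b,d) via R2 from parent(b,d)
round 1: derive reach(c,g) via R2 from parent(c,g)
round 1: derive reach(d,b) via R2 from parent(d,b)
round 1: derive reach(g,g) via R2 from parent(g,g)
round 1: derive reach(i,e) via R2 from parent(i,e)
round 2: derive flow(a,a) via R1 from flow(a,b), flow(b,a)
round 2: derive flow(a,e) via R1 from flow(a,i), flow(i,e)
round 2: derive flow(b,b) via R1 from flow(b,a), flow(a,b)
round 2: derive flow(b,i) via R1 from flow(b,a), flow(a,i)
round 2: derive flow(d,a) via R1 from flow(d,b), flow(b,a)
round 2: derive flow(d,d) via R1 from flow(d,b), flow(b,d)
round 2: derive reach(a,c) via R3 from reach(a,d), red(d,c)
round 2: derive reach(a,e) via R3 from reach(a,d), red(d,e)
round 2: derive reach(a,g) via R3 from reach(a,b), red(b,g)
round 2: derive reach(b,b) via R3 from reach(b,a), red(a,b)
round 2: derive reach(b,c) via R3 from reach(b,d), red(d,c)
round 2: derive reach(b,e) via R3 from reach(b,d), red(d,e)
round 2: derive reach(d,d) via R3 from reach(d,b), red(b,d)
round 2: derive reach(d,g) via R3 from reach(d,b), red(b,g)
round 2: derive reach(a,a) via R4 from parent(a,b), flow(b,a)
round 2: derive reach(b,i) via R4 from parent(b,a), flow(a,i)
round 2: derive reach(d,a) via R4 from parent(d,b), flow(b,a)
round 3: derive flow(b,e) via R1 from flow(b,a), flow(a,e)
round 3: derive flow(d,e) via R1 from flow(d,a), flow(a,e)
round 3: derive flow(d,i) via R1 from flow(d,a), flow(a,i)
round 3: derive reach(b,g) via R3 from reach(b,b), red(b,g)
round 3: derive reach(d,c) via R3 from reach(d,d), red(d,c)
round 3: derive reach(d,e) via R3 from reach(d,d), red(d,e)
round 3: derive reach(d,i) via R4 from parent(d,b), flow(b,i)

no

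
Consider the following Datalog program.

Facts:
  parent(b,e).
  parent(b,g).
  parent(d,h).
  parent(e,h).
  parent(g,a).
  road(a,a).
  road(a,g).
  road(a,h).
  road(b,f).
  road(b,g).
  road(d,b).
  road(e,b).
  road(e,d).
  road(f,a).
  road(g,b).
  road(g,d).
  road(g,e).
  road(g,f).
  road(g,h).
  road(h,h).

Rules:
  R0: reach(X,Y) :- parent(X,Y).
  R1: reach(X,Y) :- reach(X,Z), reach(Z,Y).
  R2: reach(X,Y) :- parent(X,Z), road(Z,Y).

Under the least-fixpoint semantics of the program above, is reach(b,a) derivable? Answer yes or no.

round 1: derive reach(b,e) via R0 from parent(b,e)
round 1: derive reach(b,g) via R0 from parent(b,g)
round 1: derive reach(d,h) via R0 from parent(d,h)
round 1: derive reach(e,h) via R0 from parent(e,h)
round 1: derive reach(g,a) via R0 from parent(g,a)
round 1: derive reach(b,b) via R2 from parent(b,e), road(e,b)
round 1: derive reach(b,d) via R2 from parent(b,e), road(e,d)
round 1: derive reach(b,f) via R2 from parent(b,g), road(g,f)
round 1: derive reach(b,h) via R2 from parent(b,g), road(g,h)
round 1: derive reach(g,g) via R2 from parent(g,a), road(a,g)
round 1: derive reach(g,h) via R2 from parent(g,a), road(a,h)
round 2: derive reach(b,a) via R1 from reach(b,g), reach(g,a)

yes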